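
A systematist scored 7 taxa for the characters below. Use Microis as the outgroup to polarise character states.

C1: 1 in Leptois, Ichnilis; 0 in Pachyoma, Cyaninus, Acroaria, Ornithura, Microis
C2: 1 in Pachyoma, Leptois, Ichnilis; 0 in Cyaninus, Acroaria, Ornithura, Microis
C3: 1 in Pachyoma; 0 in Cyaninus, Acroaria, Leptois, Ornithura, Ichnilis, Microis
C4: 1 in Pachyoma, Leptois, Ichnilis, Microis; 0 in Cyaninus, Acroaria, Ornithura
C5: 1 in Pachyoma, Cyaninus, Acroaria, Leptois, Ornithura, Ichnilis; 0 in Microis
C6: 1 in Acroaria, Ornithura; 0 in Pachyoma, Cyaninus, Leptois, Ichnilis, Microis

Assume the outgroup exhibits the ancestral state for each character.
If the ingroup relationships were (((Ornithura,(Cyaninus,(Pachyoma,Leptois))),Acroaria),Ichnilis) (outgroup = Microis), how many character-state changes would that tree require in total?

Map each character onto (((Ornithura,(Cyaninus,(Pachyoma,Leptois))),Acroaria),Ichnilis) (rooted by Microis) and count the minimum state changes it requires (Fitch parsimony):
C1: 2; C2: 2; C3: 1; C4: 2; C5: 1; C6: 2.
Total tree length = 10.

10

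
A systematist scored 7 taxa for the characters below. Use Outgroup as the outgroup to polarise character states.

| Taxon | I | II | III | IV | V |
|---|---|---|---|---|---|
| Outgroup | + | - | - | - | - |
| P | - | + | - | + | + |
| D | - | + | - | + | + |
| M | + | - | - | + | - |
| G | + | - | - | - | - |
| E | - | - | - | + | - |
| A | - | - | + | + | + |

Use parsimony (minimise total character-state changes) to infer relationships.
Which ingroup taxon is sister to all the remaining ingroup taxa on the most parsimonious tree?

G

Character polarity is set by the outgroup: the derived state is whichever differs from the outgroup's state, so for I the derived state is '-', and for the remaining characters it is '+'.
I: derived state '-' in A, D, E, and P only — synapomorphy for {A, D, E, P}.
Only D and P show the derived state '+' for II, supporting them as a clade.
III: derived state '+' in A only — an autapomorphy, so it tells us nothing about relationships among taxa.
IV: derived state '+' in A, D, E, M, and P only — synapomorphy for {A, D, E, M, P}.
V: derived state '+' in A, D, and P only — synapomorphy for {A, D, P}.
Most parsimonious ingroup topology: (((((P,D),A),E),M),G).
G is sister to the clade containing all other ingroup taxa, so it is the earliest-diverging (most basal) ingroup lineage.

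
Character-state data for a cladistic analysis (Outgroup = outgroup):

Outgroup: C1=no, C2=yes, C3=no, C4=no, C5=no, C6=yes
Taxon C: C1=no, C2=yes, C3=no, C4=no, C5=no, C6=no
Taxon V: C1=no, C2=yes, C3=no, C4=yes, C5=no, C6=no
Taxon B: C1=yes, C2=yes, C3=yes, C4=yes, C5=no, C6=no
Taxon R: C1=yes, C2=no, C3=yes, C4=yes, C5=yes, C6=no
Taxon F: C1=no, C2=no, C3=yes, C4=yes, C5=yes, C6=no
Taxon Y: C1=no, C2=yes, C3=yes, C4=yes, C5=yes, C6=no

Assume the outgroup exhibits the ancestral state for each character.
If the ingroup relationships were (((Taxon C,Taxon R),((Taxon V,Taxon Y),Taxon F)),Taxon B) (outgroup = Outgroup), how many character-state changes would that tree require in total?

13

Map each character onto (((Taxon C,Taxon R),((Taxon V,Taxon Y),Taxon F)),Taxon B) (rooted by Outgroup) and count the minimum state changes it requires (Fitch parsimony):
C1: 2; C2: 2; C3: 3; C4: 2; C5: 3; C6: 1.
Total tree length = 13.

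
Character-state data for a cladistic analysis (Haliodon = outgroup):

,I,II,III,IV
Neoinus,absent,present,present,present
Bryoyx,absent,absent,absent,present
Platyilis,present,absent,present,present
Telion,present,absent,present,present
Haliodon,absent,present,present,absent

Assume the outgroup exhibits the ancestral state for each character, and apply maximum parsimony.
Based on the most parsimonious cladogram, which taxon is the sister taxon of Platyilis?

Telion

Character polarity is set by the outgroup: the derived state is whichever differs from the outgroup's state, so for II, III the derived state is 'absent', and for the remaining characters it is 'present'.
Only Platyilis and Telion show the derived state 'present' for I, supporting them as a clade.
II (derived state 'absent') is shared by Bryoyx, Platyilis, and Telion — a synapomorphy uniting that clade.
III: derived state 'absent' in Bryoyx only — an autapomorphy, so it tells us nothing about relationships among taxa.
All ingroup taxa share the derived state 'present' for IV; it defines the ingroup but does not resolve relationships within it.
Most parsimonious ingroup topology: (((Platyilis,Telion),Bryoyx),Neoinus).
Platyilis and Telion form a cherry on this tree, so they are sister taxa.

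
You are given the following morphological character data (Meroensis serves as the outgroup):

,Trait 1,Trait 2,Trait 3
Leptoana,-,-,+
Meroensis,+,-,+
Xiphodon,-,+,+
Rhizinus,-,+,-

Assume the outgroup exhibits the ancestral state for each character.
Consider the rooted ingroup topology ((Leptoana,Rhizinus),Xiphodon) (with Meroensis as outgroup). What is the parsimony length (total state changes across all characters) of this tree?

4

Map each character onto ((Leptoana,Rhizinus),Xiphodon) (rooted by Meroensis) and count the minimum state changes it requires (Fitch parsimony):
Trait 1: 1; Trait 2: 2; Trait 3: 1.
Total tree length = 4.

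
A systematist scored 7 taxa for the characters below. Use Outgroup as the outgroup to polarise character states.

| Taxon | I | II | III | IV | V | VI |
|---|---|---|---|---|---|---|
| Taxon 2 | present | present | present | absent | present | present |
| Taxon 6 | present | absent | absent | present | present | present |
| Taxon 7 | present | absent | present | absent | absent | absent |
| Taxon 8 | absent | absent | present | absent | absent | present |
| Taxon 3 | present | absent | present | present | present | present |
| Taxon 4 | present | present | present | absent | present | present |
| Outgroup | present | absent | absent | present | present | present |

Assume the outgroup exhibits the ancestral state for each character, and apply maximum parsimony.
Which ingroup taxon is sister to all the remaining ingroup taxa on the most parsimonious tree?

Character polarity is set by the outgroup: the derived state is whichever differs from the outgroup's state, so for I, IV, V, VI the derived state is 'absent', and for the remaining characters it is 'present'.
I (derived state 'absent') is unique to Taxon 8 (autapomorphy; uninformative for grouping).
II (derived state 'present') is shared by Taxon 2 and Taxon 4 — a synapomorphy uniting that clade.
III (derived state 'present') is shared by Taxon 2, Taxon 3, Taxon 4, Taxon 7, and Taxon 8 — a synapomorphy uniting that clade.
Only Taxon 2, Taxon 4, Taxon 7, and Taxon 8 show the derived state 'absent' for IV, supporting them as a clade.
V: derived state 'absent' in Taxon 7 and Taxon 8 only — synapomorphy for {Taxon 7, Taxon 8}.
VI: derived state 'absent' in Taxon 7 only — an autapomorphy, so it tells us nothing about relationships among taxa.
Most parsimonious ingroup topology: ((Taxon 3,((Taxon 4,Taxon 2),(Taxon 7,Taxon 8))),Taxon 6).
Taxon 6 is sister to the clade containing all other ingroup taxa, so it is the earliest-diverging (most basal) ingroup lineage.

Taxon 6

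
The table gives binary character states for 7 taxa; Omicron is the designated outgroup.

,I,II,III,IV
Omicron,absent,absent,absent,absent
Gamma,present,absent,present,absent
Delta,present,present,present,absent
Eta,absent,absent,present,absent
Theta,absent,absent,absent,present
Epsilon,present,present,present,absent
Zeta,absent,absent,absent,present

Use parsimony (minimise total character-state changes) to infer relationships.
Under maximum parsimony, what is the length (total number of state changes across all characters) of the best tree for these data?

4

The outgroup has state 'absent' for every character, so 'present' is the derived state throughout.
Only Delta, Epsilon, and Gamma show the derived state 'present' for I, supporting them as a clade.
II: derived state 'present' in Delta and Epsilon only — synapomorphy for {Delta, Epsilon}.
Only Delta, Epsilon, Eta, and Gamma show the derived state 'present' for III, supporting them as a clade.
IV (derived state 'present') is shared by Theta and Zeta — a synapomorphy uniting that clade.
Most parsimonious ingroup topology: (((Gamma,(Delta,Epsilon)),Eta),(Theta,Zeta)).
Changes per character on this tree: I: 1; II: 1; III: 1; IV: 1.
Total = 4.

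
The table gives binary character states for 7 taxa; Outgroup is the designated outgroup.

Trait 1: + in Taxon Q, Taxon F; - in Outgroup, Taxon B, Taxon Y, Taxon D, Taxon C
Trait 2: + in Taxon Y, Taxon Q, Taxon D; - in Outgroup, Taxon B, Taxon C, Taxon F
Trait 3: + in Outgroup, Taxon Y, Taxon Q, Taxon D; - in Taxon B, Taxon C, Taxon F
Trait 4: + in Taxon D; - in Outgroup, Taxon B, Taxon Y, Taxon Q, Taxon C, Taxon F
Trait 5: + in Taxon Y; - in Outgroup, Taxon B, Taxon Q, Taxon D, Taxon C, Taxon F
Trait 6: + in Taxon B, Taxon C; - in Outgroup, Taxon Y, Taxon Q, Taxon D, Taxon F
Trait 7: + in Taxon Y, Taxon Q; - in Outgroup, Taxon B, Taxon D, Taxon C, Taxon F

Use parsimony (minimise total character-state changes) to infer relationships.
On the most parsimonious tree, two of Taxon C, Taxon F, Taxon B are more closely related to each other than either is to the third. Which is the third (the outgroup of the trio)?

Character polarity is set by the outgroup: the derived state is whichever differs from the outgroup's state, so for Trait 3 the derived state is '-', and for the remaining characters it is '+'.
Trait 1 (state '+') occurs in Taxon F and Taxon Q but conflicts with the nesting implied by the other characters — most parsimoniously interpreted as homoplasy.
Trait 2: derived state '+' in Taxon D, Taxon Q, and Taxon Y only — synapomorphy for {Taxon D, Taxon Q, Taxon Y}.
Trait 3 (derived state '-') is shared by Taxon B, Taxon C, and Taxon F — a synapomorphy uniting that clade.
Trait 4 (derived state '+') is unique to Taxon D (autapomorphy; uninformative for grouping).
Trait 5: derived state '+' in Taxon Y only — an autapomorphy, so it tells us nothing about relationships among taxa.
Trait 6 (derived state '+') is shared by Taxon B and Taxon C — a synapomorphy uniting that clade.
Only Taxon Q and Taxon Y show the derived state '+' for Trait 7, supporting them as a clade.
Most parsimonious ingroup topology: (((Taxon B,Taxon C),Taxon F),((Taxon Y,Taxon Q),Taxon D)).
Taxon B and Taxon C share a more recent common ancestor with each other than either does with Taxon F, so Taxon F is the least closely related of the three.

Taxon F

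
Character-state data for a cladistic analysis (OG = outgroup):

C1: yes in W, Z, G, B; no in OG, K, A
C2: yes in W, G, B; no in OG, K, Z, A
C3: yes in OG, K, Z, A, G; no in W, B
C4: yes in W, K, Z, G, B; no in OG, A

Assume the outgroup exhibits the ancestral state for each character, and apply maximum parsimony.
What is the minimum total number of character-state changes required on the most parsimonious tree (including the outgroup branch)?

Character polarity is set by the outgroup: the derived state is whichever differs from the outgroup's state, so for C3 the derived state is 'no', and for the remaining characters it is 'yes'.
Only B, G, W, and Z show the derived state 'yes' for C1, supporting them as a clade.
C2: derived state 'yes' in B, G, and W only — synapomorphy for {B, G, W}.
Only B and W show the derived state 'no' for C3, supporting them as a clade.
C4: derived state 'yes' in B, G, K, W, and Z only — synapomorphy for {B, G, K, W, Z}.
Most parsimonious ingroup topology: ((K,(Z,(G,(W,B)))),A).
Changes per character on this tree: C1: 1; C2: 1; C3: 1; C4: 1.
Total = 4.

4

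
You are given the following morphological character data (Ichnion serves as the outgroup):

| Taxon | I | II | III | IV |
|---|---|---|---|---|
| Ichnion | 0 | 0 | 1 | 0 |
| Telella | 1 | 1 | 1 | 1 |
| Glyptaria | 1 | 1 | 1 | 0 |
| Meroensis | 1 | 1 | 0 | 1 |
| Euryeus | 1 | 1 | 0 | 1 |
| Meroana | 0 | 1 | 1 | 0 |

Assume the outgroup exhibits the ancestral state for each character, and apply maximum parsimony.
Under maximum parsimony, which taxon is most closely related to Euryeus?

Character polarity is set by the outgroup: the derived state is whichever differs from the outgroup's state, so for III the derived state is '0', and for the remaining characters it is '1'.
I: derived state '1' in Euryeus, Glyptaria, Meroensis, and Telella only — synapomorphy for {Euryeus, Glyptaria, Meroensis, Telella}.
II (derived state '1') is shared by all ingroup taxa — unites the whole ingroup.
III: derived state '0' in Euryeus and Meroensis only — synapomorphy for {Euryeus, Meroensis}.
Only Euryeus, Meroensis, and Telella show the derived state '1' for IV, supporting them as a clade.
Most parsimonious ingroup topology: (((Telella,(Meroensis,Euryeus)),Glyptaria),Meroana).
Euryeus and Meroensis form a cherry on this tree, so they are sister taxa.

Meroensis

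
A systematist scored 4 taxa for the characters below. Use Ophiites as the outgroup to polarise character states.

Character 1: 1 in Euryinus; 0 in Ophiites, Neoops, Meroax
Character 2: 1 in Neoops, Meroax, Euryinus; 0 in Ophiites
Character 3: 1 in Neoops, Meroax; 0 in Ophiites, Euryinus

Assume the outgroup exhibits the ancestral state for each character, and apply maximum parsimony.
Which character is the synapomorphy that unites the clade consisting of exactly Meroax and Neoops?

The outgroup has state '0' for every character, so '1' is the derived state throughout.
Character 1: derived state '1' in Euryinus only — an autapomorphy, so it tells us nothing about relationships among taxa.
All ingroup taxa share the derived state '1' for Character 2; it defines the ingroup but does not resolve relationships within it.
Character 3 (derived state '1') is shared by Meroax and Neoops — a synapomorphy uniting that clade.
Most parsimonious ingroup topology: ((Neoops,Meroax),Euryinus).
The clade {Meroax, Neoops} is supported by Character 3: its derived state '1' occurs in exactly those taxa and in no other taxon (including the outgroup).

Character 3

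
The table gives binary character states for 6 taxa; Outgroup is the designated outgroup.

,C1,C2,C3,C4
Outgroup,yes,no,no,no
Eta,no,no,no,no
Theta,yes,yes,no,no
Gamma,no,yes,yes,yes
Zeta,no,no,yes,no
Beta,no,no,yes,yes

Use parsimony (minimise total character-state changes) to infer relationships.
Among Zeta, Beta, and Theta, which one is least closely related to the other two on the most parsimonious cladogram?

Character polarity is set by the outgroup: the derived state is whichever differs from the outgroup's state, so for C1 the derived state is 'no', and for the remaining characters it is 'yes'.
C1 (derived state 'no') is shared by Beta, Eta, Gamma, and Zeta — a synapomorphy uniting that clade.
C2 groups Gamma and Theta, which is incompatible with the clades supported by the remaining characters; treating it as convergent (homoplasy) costs fewer steps than any alternative tree.
Only Beta, Gamma, and Zeta show the derived state 'yes' for C3, supporting them as a clade.
Only Beta and Gamma show the derived state 'yes' for C4, supporting them as a clade.
Most parsimonious ingroup topology: ((Eta,((Gamma,Beta),Zeta)),Theta).
Beta and Zeta share a more recent common ancestor with each other than either does with Theta, so Theta is the least closely related of the three.

Theta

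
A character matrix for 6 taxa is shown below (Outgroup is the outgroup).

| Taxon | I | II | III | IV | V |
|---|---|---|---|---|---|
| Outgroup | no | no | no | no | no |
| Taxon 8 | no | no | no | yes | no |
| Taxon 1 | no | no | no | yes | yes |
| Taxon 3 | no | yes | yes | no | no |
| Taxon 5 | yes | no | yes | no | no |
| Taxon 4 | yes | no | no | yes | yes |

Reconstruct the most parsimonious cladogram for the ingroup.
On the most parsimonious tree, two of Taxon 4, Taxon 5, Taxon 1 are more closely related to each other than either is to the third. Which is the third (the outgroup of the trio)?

The outgroup has state 'no' for every character, so 'yes' is the derived state throughout.
I groups Taxon 4 and Taxon 5, which is incompatible with the clades supported by the remaining characters; treating it as convergent (homoplasy) costs fewer steps than any alternative tree.
II (derived state 'yes') is unique to Taxon 3 (autapomorphy; uninformative for grouping).
III (derived state 'yes') is shared by Taxon 3 and Taxon 5 — a synapomorphy uniting that clade.
IV: derived state 'yes' in Taxon 1, Taxon 4, and Taxon 8 only — synapomorphy for {Taxon 1, Taxon 4, Taxon 8}.
V: derived state 'yes' in Taxon 1 and Taxon 4 only — synapomorphy for {Taxon 1, Taxon 4}.
Most parsimonious ingroup topology: ((Taxon 8,(Taxon 1,Taxon 4)),(Taxon 3,Taxon 5)).
Taxon 4 and Taxon 1 share a more recent common ancestor with each other than either does with Taxon 5, so Taxon 5 is the least closely related of the three.

Taxon 5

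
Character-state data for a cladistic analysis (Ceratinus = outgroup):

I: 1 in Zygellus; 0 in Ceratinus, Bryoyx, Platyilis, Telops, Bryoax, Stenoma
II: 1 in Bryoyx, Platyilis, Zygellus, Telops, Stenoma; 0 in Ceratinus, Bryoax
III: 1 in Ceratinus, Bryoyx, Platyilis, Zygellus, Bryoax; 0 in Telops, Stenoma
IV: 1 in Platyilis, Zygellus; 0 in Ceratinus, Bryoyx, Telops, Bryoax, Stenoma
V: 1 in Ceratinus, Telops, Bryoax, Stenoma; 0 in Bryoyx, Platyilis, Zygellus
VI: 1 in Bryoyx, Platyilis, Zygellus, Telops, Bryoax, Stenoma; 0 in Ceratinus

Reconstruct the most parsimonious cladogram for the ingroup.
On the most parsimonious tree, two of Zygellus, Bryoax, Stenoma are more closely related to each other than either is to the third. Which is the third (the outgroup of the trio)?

Bryoax

Character polarity is set by the outgroup: the derived state is whichever differs from the outgroup's state, so for III, V the derived state is '0', and for the remaining characters it is '1'.
I: derived state '1' in Zygellus only — an autapomorphy, so it tells us nothing about relationships among taxa.
II (derived state '1') is shared by Bryoyx, Platyilis, Stenoma, Telops, and Zygellus — a synapomorphy uniting that clade.
III (derived state '0') is shared by Stenoma and Telops — a synapomorphy uniting that clade.
Only Platyilis and Zygellus show the derived state '1' for IV, supporting them as a clade.
V (derived state '0') is shared by Bryoyx, Platyilis, and Zygellus — a synapomorphy uniting that clade.
VI (derived state '1') is shared by all ingroup taxa — unites the whole ingroup.
Most parsimonious ingroup topology: (((Bryoyx,(Platyilis,Zygellus)),(Telops,Stenoma)),Bryoax).
Zygellus and Stenoma share a more recent common ancestor with each other than either does with Bryoax, so Bryoax is the least closely related of the three.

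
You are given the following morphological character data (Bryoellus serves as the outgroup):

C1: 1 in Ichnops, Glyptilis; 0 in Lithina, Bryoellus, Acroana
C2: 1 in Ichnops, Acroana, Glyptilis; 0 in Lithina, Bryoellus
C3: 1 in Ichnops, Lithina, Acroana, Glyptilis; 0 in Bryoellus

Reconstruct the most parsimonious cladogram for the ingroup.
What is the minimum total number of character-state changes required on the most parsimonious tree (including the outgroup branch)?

The outgroup has state '0' for every character, so '1' is the derived state throughout.
Only Glyptilis and Ichnops show the derived state '1' for C1, supporting them as a clade.
C2: derived state '1' in Acroana, Glyptilis, and Ichnops only — synapomorphy for {Acroana, Glyptilis, Ichnops}.
C3 (derived state '1') is shared by all ingroup taxa — unites the whole ingroup.
Most parsimonious ingroup topology: ((Acroana,(Ichnops,Glyptilis)),Lithina).
Changes per character on this tree: C1: 1; C2: 1; C3: 1.
Total = 3.

3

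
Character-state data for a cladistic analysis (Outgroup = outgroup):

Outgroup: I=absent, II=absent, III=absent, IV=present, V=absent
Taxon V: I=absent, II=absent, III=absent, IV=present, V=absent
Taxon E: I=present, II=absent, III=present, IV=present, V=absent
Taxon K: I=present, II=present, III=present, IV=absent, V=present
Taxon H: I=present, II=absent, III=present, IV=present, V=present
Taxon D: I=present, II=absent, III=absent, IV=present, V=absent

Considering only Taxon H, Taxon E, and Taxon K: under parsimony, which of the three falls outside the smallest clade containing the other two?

Character polarity is set by the outgroup: the derived state is whichever differs from the outgroup's state, so for IV the derived state is 'absent', and for the remaining characters it is 'present'.
I: derived state 'present' in Taxon D, Taxon E, Taxon H, and Taxon K only — synapomorphy for {Taxon D, Taxon E, Taxon H, Taxon K}.
II: derived state 'present' in Taxon K only — an autapomorphy, so it tells us nothing about relationships among taxa.
Only Taxon E, Taxon H, and Taxon K show the derived state 'present' for III, supporting them as a clade.
IV: derived state 'absent' in Taxon K only — an autapomorphy, so it tells us nothing about relationships among taxa.
V: derived state 'present' in Taxon H and Taxon K only — synapomorphy for {Taxon H, Taxon K}.
Most parsimonious ingroup topology: (Taxon V,((Taxon E,(Taxon K,Taxon H)),Taxon D)).
Taxon K and Taxon H share a more recent common ancestor with each other than either does with Taxon E, so Taxon E is the least closely related of the three.

Taxon E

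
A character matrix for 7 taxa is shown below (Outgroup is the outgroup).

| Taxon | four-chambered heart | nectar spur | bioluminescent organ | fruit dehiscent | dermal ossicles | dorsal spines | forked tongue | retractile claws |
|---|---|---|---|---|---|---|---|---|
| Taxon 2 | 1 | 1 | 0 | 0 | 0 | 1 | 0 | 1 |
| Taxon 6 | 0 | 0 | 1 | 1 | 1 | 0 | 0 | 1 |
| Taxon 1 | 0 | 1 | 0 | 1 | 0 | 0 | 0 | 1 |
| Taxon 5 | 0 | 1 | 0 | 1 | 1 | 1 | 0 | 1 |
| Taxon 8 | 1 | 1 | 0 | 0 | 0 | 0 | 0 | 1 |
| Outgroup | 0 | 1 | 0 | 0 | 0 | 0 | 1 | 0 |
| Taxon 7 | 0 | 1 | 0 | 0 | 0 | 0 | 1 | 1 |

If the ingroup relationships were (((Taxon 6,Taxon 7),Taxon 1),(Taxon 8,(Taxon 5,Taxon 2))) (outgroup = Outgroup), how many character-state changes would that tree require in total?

13

Map each character onto (((Taxon 6,Taxon 7),Taxon 1),(Taxon 8,(Taxon 5,Taxon 2))) (rooted by Outgroup) and count the minimum state changes it requires (Fitch parsimony):
four-chambered heart: 2; nectar spur: 1; bioluminescent organ: 1; fruit dehiscent: 3; dermal ossicles: 2; dorsal spines: 1; forked tongue: 2; retractile claws: 1.
Total tree length = 13.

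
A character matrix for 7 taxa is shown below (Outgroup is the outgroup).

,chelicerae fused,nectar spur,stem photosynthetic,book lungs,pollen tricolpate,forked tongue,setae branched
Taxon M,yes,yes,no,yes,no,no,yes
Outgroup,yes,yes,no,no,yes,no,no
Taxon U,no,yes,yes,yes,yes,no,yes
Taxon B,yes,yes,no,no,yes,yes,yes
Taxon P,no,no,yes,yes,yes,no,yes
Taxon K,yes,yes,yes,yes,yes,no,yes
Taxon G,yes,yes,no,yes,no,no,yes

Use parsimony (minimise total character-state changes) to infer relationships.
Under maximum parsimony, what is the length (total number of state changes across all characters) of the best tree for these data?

Character polarity is set by the outgroup: the derived state is whichever differs from the outgroup's state, so for chelicerae fused, nectar spur, pollen tricolpate the derived state is 'no', and for the remaining characters it is 'yes'.
chelicerae fused (derived state 'no') is shared by Taxon P and Taxon U — a synapomorphy uniting that clade.
nectar spur: derived state 'no' in Taxon P only — an autapomorphy, so it tells us nothing about relationships among taxa.
stem photosynthetic: derived state 'yes' in Taxon K, Taxon P, and Taxon U only — synapomorphy for {Taxon K, Taxon P, Taxon U}.
book lungs: derived state 'yes' in Taxon G, Taxon K, Taxon M, Taxon P, and Taxon U only — synapomorphy for {Taxon G, Taxon K, Taxon M, Taxon P, Taxon U}.
Only Taxon G and Taxon M show the derived state 'no' for pollen tricolpate, supporting them as a clade.
forked tongue (derived state 'yes') is unique to Taxon B (autapomorphy; uninformative for grouping).
setae branched (derived state 'yes') is shared by all ingroup taxa — unites the whole ingroup.
Most parsimonious ingroup topology: (((Taxon M,Taxon G),((Taxon P,Taxon U),Taxon K)),Taxon B).
Changes per character on this tree: chelicerae fused: 1; nectar spur: 1; stem photosynthetic: 1; book lungs: 1; pollen tricolpate: 1; forked tongue: 1; setae branched: 1.
Total = 7.

7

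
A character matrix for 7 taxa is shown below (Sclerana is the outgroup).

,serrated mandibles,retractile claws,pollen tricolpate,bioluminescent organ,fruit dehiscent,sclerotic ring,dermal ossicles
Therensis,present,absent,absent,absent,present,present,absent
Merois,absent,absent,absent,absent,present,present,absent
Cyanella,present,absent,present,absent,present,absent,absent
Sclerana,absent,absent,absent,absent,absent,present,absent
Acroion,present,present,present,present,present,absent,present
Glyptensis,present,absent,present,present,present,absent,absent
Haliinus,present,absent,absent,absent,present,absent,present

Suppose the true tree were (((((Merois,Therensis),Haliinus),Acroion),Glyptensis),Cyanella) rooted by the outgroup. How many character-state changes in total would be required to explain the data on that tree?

Map each character onto (((((Merois,Therensis),Haliinus),Acroion),Glyptensis),Cyanella) (rooted by Sclerana) and count the minimum state changes it requires (Fitch parsimony):
serrated mandibles: 2; retractile claws: 1; pollen tricolpate: 2; bioluminescent organ: 2; fruit dehiscent: 1; sclerotic ring: 2; dermal ossicles: 2.
Total tree length = 12.

12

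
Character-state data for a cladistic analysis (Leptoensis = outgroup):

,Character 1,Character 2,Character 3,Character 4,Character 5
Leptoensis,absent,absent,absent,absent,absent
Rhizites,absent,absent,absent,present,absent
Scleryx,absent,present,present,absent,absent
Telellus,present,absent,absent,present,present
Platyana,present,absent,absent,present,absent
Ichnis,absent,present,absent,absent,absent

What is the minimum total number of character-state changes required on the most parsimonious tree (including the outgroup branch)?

5

The outgroup has state 'absent' for every character, so 'present' is the derived state throughout.
Character 1: derived state 'present' in Platyana and Telellus only — synapomorphy for {Platyana, Telellus}.
Character 2: derived state 'present' in Ichnis and Scleryx only — synapomorphy for {Ichnis, Scleryx}.
Character 3 (derived state 'present') is unique to Scleryx (autapomorphy; uninformative for grouping).
Character 4 (derived state 'present') is shared by Platyana, Rhizites, and Telellus — a synapomorphy uniting that clade.
Character 5: derived state 'present' in Telellus only — an autapomorphy, so it tells us nothing about relationships among taxa.
Most parsimonious ingroup topology: ((Rhizites,(Telellus,Platyana)),(Scleryx,Ichnis)).
Changes per character on this tree: Character 1: 1; Character 2: 1; Character 3: 1; Character 4: 1; Character 5: 1.
Total = 5.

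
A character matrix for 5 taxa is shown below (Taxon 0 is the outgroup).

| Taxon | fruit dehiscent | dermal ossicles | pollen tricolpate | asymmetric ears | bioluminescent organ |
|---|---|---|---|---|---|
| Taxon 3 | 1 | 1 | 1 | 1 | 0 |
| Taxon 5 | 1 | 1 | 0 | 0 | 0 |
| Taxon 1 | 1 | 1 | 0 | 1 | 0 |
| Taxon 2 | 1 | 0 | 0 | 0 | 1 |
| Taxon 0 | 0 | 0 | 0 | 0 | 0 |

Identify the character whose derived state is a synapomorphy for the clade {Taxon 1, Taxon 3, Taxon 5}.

The outgroup has state '0' for every character, so '1' is the derived state throughout.
All ingroup taxa share the derived state '1' for fruit dehiscent; it defines the ingroup but does not resolve relationships within it.
dermal ossicles (derived state '1') is shared by Taxon 1, Taxon 3, and Taxon 5 — a synapomorphy uniting that clade.
pollen tricolpate (derived state '1') is unique to Taxon 3 (autapomorphy; uninformative for grouping).
asymmetric ears: derived state '1' in Taxon 1 and Taxon 3 only — synapomorphy for {Taxon 1, Taxon 3}.
bioluminescent organ (derived state '1') is unique to Taxon 2 (autapomorphy; uninformative for grouping).
Most parsimonious ingroup topology: ((Taxon 5,(Taxon 1,Taxon 3)),Taxon 2).
The clade {Taxon 1, Taxon 3, Taxon 5} is supported by dermal ossicles: its derived state '1' occurs in exactly those taxa and in no other taxon (including the outgroup).

dermal ossicles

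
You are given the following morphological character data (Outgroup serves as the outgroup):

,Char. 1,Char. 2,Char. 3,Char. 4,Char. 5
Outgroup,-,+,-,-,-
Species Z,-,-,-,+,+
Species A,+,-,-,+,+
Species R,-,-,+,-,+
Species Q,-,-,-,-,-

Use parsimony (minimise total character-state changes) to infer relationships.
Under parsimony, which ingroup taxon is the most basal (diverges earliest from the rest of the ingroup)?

Character polarity is set by the outgroup: the derived state is whichever differs from the outgroup's state, so for Char. 2 the derived state is '-', and for the remaining characters it is '+'.
Char. 1 (derived state '+') is unique to Species A (autapomorphy; uninformative for grouping).
Char. 2 (derived state '-') is shared by all ingroup taxa — unites the whole ingroup.
Char. 3 (derived state '+') is unique to Species R (autapomorphy; uninformative for grouping).
Only Species A and Species Z show the derived state '+' for Char. 4, supporting them as a clade.
Char. 5 (derived state '+') is shared by Species A, Species R, and Species Z — a synapomorphy uniting that clade.
Most parsimonious ingroup topology: (((Species Z,Species A),Species R),Species Q).
Species Q is sister to the clade containing all other ingroup taxa, so it is the earliest-diverging (most basal) ingroup lineage.

Species Q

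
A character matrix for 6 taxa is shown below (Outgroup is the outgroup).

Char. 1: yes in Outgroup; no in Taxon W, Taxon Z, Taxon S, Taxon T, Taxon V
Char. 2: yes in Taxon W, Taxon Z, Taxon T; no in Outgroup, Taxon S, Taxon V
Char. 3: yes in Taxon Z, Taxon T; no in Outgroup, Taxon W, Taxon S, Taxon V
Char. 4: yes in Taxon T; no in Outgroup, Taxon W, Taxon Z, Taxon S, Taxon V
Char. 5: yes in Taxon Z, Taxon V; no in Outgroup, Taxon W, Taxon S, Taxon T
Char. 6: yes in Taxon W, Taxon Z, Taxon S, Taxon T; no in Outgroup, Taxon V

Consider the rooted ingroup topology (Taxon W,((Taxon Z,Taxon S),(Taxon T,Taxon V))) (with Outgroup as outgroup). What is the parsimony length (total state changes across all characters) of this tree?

Map each character onto (Taxon W,((Taxon Z,Taxon S),(Taxon T,Taxon V))) (rooted by Outgroup) and count the minimum state changes it requires (Fitch parsimony):
Char. 1: 1; Char. 2: 3; Char. 3: 2; Char. 4: 1; Char. 5: 2; Char. 6: 2.
Total tree length = 11.

11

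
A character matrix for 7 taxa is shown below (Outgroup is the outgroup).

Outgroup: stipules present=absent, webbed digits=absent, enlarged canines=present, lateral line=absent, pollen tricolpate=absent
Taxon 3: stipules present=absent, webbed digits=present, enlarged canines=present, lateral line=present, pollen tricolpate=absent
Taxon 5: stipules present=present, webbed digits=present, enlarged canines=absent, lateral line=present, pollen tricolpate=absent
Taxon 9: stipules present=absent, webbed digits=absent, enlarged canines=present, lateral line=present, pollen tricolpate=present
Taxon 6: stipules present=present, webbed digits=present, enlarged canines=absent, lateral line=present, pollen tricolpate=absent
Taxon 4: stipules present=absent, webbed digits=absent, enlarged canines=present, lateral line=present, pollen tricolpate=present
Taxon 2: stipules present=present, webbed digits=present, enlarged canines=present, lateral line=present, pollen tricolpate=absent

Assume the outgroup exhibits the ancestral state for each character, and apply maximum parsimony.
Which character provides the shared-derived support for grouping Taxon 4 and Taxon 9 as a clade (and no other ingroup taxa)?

pollen tricolpate

Character polarity is set by the outgroup: the derived state is whichever differs from the outgroup's state, so for enlarged canines the derived state is 'absent', and for the remaining characters it is 'present'.
stipules present (derived state 'present') is shared by Taxon 2, Taxon 5, and Taxon 6 — a synapomorphy uniting that clade.
webbed digits: derived state 'present' in Taxon 2, Taxon 3, Taxon 5, and Taxon 6 only — synapomorphy for {Taxon 2, Taxon 3, Taxon 5, Taxon 6}.
Only Taxon 5 and Taxon 6 show the derived state 'absent' for enlarged canines, supporting them as a clade.
All ingroup taxa share the derived state 'present' for lateral line; it defines the ingroup but does not resolve relationships within it.
pollen tricolpate: derived state 'present' in Taxon 4 and Taxon 9 only — synapomorphy for {Taxon 4, Taxon 9}.
Most parsimonious ingroup topology: ((Taxon 3,((Taxon 5,Taxon 6),Taxon 2)),(Taxon 9,Taxon 4)).
The clade {Taxon 4, Taxon 9} is supported by pollen tricolpate: its derived state 'present' occurs in exactly those taxa and in no other taxon (including the outgroup).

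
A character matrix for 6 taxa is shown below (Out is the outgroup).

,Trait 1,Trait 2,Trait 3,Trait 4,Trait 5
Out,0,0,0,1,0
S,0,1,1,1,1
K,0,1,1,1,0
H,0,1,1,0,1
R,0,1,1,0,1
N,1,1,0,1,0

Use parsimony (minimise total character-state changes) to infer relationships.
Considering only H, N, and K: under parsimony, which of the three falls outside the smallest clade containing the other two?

Character polarity is set by the outgroup: the derived state is whichever differs from the outgroup's state, so for Trait 4 the derived state is '0', and for the remaining characters it is '1'.
Trait 1: derived state '1' in N only — an autapomorphy, so it tells us nothing about relationships among taxa.
Trait 2 (derived state '1') is shared by all ingroup taxa — unites the whole ingroup.
Trait 3 (derived state '1') is shared by H, K, R, and S — a synapomorphy uniting that clade.
Trait 4 (derived state '0') is shared by H and R — a synapomorphy uniting that clade.
Only H, R, and S show the derived state '1' for Trait 5, supporting them as a clade.
Most parsimonious ingroup topology: (((S,(H,R)),K),N).
H and K share a more recent common ancestor with each other than either does with N, so N is the least closely related of the three.

N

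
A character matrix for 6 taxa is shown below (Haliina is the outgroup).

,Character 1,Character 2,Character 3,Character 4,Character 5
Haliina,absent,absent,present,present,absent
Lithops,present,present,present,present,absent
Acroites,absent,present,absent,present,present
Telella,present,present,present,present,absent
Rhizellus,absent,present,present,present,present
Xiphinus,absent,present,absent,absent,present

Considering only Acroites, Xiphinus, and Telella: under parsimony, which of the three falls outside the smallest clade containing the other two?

Character polarity is set by the outgroup: the derived state is whichever differs from the outgroup's state, so for Character 3, Character 4 the derived state is 'absent', and for the remaining characters it is 'present'.
Character 1: derived state 'present' in Lithops and Telella only — synapomorphy for {Lithops, Telella}.
Character 2 (derived state 'present') is shared by all ingroup taxa — unites the whole ingroup.
Only Acroites and Xiphinus show the derived state 'absent' for Character 3, supporting them as a clade.
Character 4 (derived state 'absent') is unique to Xiphinus (autapomorphy; uninformative for grouping).
Only Acroites, Rhizellus, and Xiphinus show the derived state 'present' for Character 5, supporting them as a clade.
Most parsimonious ingroup topology: ((Lithops,Telella),((Acroites,Xiphinus),Rhizellus)).
Acroites and Xiphinus share a more recent common ancestor with each other than either does with Telella, so Telella is the least closely related of the three.

Telella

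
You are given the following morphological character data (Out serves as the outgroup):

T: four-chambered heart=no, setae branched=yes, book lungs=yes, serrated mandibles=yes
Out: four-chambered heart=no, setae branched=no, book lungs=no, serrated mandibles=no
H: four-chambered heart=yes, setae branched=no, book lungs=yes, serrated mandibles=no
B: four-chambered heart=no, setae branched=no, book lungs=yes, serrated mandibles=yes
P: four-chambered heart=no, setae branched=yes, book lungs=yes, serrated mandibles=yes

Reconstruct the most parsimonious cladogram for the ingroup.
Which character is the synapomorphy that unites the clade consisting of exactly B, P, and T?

The outgroup has state 'no' for every character, so 'yes' is the derived state throughout.
four-chambered heart (derived state 'yes') is unique to H (autapomorphy; uninformative for grouping).
setae branched: derived state 'yes' in P and T only — synapomorphy for {P, T}.
All ingroup taxa share the derived state 'yes' for book lungs; it defines the ingroup but does not resolve relationships within it.
serrated mandibles (derived state 'yes') is shared by B, P, and T — a synapomorphy uniting that clade.
Most parsimonious ingroup topology: (H,((T,P),B)).
The clade {B, P, T} is supported by serrated mandibles: its derived state 'yes' occurs in exactly those taxa and in no other taxon (including the outgroup).

serrated mandibles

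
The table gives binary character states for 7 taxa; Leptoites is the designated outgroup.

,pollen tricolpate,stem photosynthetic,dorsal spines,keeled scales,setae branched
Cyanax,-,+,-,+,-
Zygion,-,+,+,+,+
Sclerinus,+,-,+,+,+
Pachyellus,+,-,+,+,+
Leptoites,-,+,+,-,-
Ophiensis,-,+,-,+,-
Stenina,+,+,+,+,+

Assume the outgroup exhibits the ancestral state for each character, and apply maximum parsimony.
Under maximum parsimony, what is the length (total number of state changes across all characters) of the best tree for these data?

Character polarity is set by the outgroup: the derived state is whichever differs from the outgroup's state, so for stem photosynthetic, dorsal spines the derived state is '-', and for the remaining characters it is '+'.
pollen tricolpate: derived state '+' in Pachyellus, Sclerinus, and Stenina only — synapomorphy for {Pachyellus, Sclerinus, Stenina}.
stem photosynthetic: derived state '-' in Pachyellus and Sclerinus only — synapomorphy for {Pachyellus, Sclerinus}.
Only Cyanax and Ophiensis show the derived state '-' for dorsal spines, supporting them as a clade.
keeled scales (derived state '+') is shared by all ingroup taxa — unites the whole ingroup.
setae branched: derived state '+' in Pachyellus, Sclerinus, Stenina, and Zygion only — synapomorphy for {Pachyellus, Sclerinus, Stenina, Zygion}.
Most parsimonious ingroup topology: ((Ophiensis,Cyanax),(((Sclerinus,Pachyellus),Stenina),Zygion)).
Changes per character on this tree: pollen tricolpate: 1; stem photosynthetic: 1; dorsal spines: 1; keeled scales: 1; setae branched: 1.
Total = 5.

5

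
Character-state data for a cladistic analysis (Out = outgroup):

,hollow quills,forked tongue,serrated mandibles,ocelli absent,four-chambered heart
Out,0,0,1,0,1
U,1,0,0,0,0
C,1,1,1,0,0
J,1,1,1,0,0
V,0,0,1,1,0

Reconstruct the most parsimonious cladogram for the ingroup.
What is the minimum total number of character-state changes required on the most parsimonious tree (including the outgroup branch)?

5

Character polarity is set by the outgroup: the derived state is whichever differs from the outgroup's state, so for serrated mandibles, four-chambered heart the derived state is '0', and for the remaining characters it is '1'.
Only C, J, and U show the derived state '1' for hollow quills, supporting them as a clade.
forked tongue (derived state '1') is shared by C and J — a synapomorphy uniting that clade.
serrated mandibles (derived state '0') is unique to U (autapomorphy; uninformative for grouping).
ocelli absent (derived state '1') is unique to V (autapomorphy; uninformative for grouping).
All ingroup taxa share the derived state '0' for four-chambered heart; it defines the ingroup but does not resolve relationships within it.
Most parsimonious ingroup topology: ((U,(C,J)),V).
Changes per character on this tree: hollow quills: 1; forked tongue: 1; serrated mandibles: 1; ocelli absent: 1; four-chambered heart: 1.
Total = 5.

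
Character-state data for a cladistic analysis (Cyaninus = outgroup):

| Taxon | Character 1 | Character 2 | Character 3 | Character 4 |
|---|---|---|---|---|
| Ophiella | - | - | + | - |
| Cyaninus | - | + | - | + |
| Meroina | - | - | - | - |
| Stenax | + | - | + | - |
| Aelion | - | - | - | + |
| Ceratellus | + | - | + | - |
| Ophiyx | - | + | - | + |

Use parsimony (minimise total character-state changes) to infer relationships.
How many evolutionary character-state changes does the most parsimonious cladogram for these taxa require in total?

4

Character polarity is set by the outgroup: the derived state is whichever differs from the outgroup's state, so for Character 2, Character 4 the derived state is '-', and for the remaining characters it is '+'.
Character 1: derived state '+' in Ceratellus and Stenax only — synapomorphy for {Ceratellus, Stenax}.
Only Aelion, Ceratellus, Meroina, Ophiella, and Stenax show the derived state '-' for Character 2, supporting them as a clade.
Character 3 (derived state '+') is shared by Ceratellus, Ophiella, and Stenax — a synapomorphy uniting that clade.
Character 4 (derived state '-') is shared by Ceratellus, Meroina, Ophiella, and Stenax — a synapomorphy uniting that clade.
Most parsimonious ingroup topology: (Ophiyx,((Meroina,((Stenax,Ceratellus),Ophiella)),Aelion)).
Changes per character on this tree: Character 1: 1; Character 2: 1; Character 3: 1; Character 4: 1.
Total = 4.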